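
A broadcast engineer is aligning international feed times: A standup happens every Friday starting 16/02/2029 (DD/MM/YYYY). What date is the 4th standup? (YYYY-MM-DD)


First occurrence: 2029-02-16 (occurrence 1)
Each occurrence is 7 days after the previous.
Occurrence 4 is 3 weeks after the first.
3 weeks = 21 days
2029-02-16 + 21 days = 2029-03-09

2029-03-09


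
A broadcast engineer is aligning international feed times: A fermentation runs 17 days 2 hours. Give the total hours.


Days: 17
Extra hours: 2
Hours per day: 24
Days to hours: 17 x 24 = 408
Total: 408 + 2 = 410

410


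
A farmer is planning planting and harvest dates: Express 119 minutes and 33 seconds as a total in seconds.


Minutes: 119
Seconds: 33
Convert minutes to seconds: 119 x 60 = 7140
Add remaining seconds: 7140 + 33 = 7173

7173


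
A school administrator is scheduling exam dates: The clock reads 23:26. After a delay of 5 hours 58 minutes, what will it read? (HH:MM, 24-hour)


Start time: 23:26
Adding: 5 hours 58 minutes
Minutes: 26 + 58 = 84
Minute overflow: 84 >= 60, so carry 1 hour, minutes = 24
Hours: 23 + 5 + 1 = 29
Hour wraparound: 29 mod 24 = 5
Result: 05:24

05:24


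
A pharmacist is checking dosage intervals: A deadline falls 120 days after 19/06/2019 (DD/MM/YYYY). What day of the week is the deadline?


Start: 2019-06-19 (Wednesday)
Step 1 - find target date: add 120 days
  2019-06-19 + 120 days = 2019-10-17
Step 2 - day of week:
  120 mod 7 = 1
  Wednesday + 1 days -> Thursday
Result: Thursday (2019-10-17)

Thursday


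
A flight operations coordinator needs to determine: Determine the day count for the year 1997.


Year: 1997
Check leap year rules:
Divisible by 4? No
1997 is not a leap year
Days: 365

365


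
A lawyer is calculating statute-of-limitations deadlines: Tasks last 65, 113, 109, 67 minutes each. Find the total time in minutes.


Durations: 65, 113, 109, 67
Running sum: 65
+ 113 = 178
+ 109 = 287
+ 67 = 354
Total duration: 354 minutes
That is 5 hours and 54 minutes

354


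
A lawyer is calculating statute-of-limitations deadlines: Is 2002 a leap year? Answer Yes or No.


Year: 2002
Divisible by 4? 2002 / 4 = 500.5 -> No
Not divisible by 4, so NOT a leap year

No


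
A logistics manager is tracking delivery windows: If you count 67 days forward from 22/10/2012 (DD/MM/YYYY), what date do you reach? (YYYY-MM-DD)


Start: 2012-10-22
Adding 67 days
Days remaining in October: 9
After October: 58 days still to add
November 2012: 30 days, 28 remaining
December 2012 has 31 days, need 28
Result: 2012-12-28

2012-12-28


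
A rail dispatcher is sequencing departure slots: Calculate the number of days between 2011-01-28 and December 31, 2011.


Start: January 28, 2011
End: December 31, 2011
Days left in January: 3
February: 28
March: 31
April: 30
May: 31
... plus remaining months
Sum of remaining months: 334
Total: 3 + 334 = 337

337


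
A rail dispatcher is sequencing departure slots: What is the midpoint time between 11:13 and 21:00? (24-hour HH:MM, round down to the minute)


Start time: 11:13 = 673 minutes from midnight
End time: 21:00 = 1260 minutes from midnight
Sum: 673 + 1260 = 1933
Midpoint: 1933 / 2 = 966 minutes
Convert: 966 / 60 = 16 hours, 6 minutes
Result: 16:06

16:06


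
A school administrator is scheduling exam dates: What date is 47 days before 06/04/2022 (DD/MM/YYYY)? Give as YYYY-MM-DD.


Start: 2022-04-06
Subtracting 47 days
Days already passed in April: 6
After going back through April: 41 more days to subtract
March 2022: 31 days, 10 remaining
February 2022 has 28 days, need 10
Result: 2022-02-18

2022-02-18


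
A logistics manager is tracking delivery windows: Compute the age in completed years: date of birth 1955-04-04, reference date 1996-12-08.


Birth: 1955-04-04
Reference: 1996-12-08
Year difference: 1996 - 1955 = 41
Has birthday (04-04) occurred by 12-08? Yes
Age in full years: 41

41


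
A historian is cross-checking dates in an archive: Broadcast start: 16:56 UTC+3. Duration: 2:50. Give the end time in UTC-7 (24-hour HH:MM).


Start: 16:56 in UTC+3
Step 1 - add duration:
  minutes: 56 + 50 = 106 (carry 1h)
  hours: 16 + 2 + 1 = 19
  end in UTC+3: 19:46
Step 2 - convert UTC+3 -> UTC-7:
  offset difference: -7 - (3) = -10 hours
  19 + (-10) = 9 -> mod 24 = 9
Result: 09:46 in UTC-7

09:46


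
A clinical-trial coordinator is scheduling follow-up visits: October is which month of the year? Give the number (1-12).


Calendar month order:
9. September
10. October <--
11. November
October is month number 10

10


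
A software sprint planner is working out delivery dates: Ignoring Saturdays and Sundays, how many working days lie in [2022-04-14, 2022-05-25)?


Start: 2022-04-14 (Thursday)
End (exclusive): 2022-05-25 (Wednesday)
Total calendar days: 41
Full weeks: 41 // 7 = 5 -> 25 weekdays
Remaining 6 days starting on Thursday:
  Thu(w), Fri(w), Sat(-), Sun(-), Mon(w), Tue(w) -> 4 weekdays
Total business days: 25 + 4 = 29

29


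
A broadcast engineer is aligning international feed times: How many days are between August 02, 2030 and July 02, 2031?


Start date: 2030-08-02
End date: 2031-07-02
Aug 2030: +30 days
Sep 2030: +30 days
Oct 2030: +31 days
... (9 more months)
Total: 334 days

334


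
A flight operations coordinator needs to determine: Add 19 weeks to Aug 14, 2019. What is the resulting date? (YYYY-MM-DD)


Start: 2019-08-14
Weeks to add: 19
Convert to days: 19 x 7 = 133 days
Add 133 days to 2019-08-14
Result: 2019-12-25

2019-12-25


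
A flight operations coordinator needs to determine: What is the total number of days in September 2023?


Month: September
Year: 2023
September is a 30-day month
Total: 30 days

30


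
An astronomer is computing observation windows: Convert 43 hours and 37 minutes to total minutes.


Hours: 43
Extra minutes: 37
Minutes per hour: 60
Hours to minutes: 43 x 60 = 2580
Total: 2580 + 37 = 2617

2617


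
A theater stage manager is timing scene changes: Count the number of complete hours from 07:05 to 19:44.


Start: 07:05
End: 19:44
Hour difference: 19 - 7 = 12 hours
Minute difference: 44 - 5 = 39 minutes
Total minutes: 759
Complete hours: 759 / 60 = 12 (remainder 39)

12


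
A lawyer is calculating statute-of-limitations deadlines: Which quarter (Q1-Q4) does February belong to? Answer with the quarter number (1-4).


Month: February (month 2)
Q1: January-March (months 1-3)
Q2: April-June (months 4-6)
Q3: July-September (months 7-9)
Q4: October-December (months 10-12)
Month 2 falls in Q1

1


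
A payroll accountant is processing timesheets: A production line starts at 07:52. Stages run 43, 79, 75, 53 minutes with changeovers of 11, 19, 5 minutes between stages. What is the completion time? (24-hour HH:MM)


Start: 07:52 = 472 min from midnight
  after task 1 (43 min): 08:35
  after break (11 min): 08:46
  after task 2 (79 min): 10:05
  after break (19 min): 10:24
  after task 3 (75 min): 11:39
  after break (5 min): 11:44
  after task 4 (53 min): 12:37
Total elapsed: 285 minutes
End time: 12:37

12:37


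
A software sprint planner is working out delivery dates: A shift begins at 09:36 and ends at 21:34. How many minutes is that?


Start time: 09:36 = 576 minutes from midnight
End time: 21:34 = 1294 minutes from midnight
Difference: 1294 - 576 = 718 minutes
That is 11 hours and 58 minutes

718


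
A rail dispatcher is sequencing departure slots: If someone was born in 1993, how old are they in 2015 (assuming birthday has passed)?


Birth year: 1993
Current year: 2015
Age = current year - birth year
Age = 2015 - 1993 = 22

22


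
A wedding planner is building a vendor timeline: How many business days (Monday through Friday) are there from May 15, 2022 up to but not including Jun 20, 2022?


Start: 2022-05-15 (Sunday)
End (exclusive): 2022-06-20 (Monday)
Total calendar days: 36
Full weeks: 36 // 7 = 5 -> 25 weekdays
Remaining 1 days starting on Sunday:
  Sun(-) -> 0 weekdays
Total business days: 25 + 0 = 25

25


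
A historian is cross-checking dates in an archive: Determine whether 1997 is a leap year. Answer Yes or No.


Year: 1997
Divisible by 4? 1997 / 4 = 499.25 -> No
Not divisible by 4, so NOT a leap year

No


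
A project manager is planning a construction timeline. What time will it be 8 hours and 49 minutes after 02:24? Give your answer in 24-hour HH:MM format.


Start time: 02:24
Adding: 8 hours 49 minutes
Minutes: 24 + 49 = 73
Minute overflow: 73 >= 60, so carry 1 hour, minutes = 13
Hours: 2 + 8 + 1 = 11
Result: 11:13

11:13


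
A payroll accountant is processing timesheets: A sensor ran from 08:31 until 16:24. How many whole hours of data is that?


Start: 08:31
End: 16:24
Hour difference: 16 - 8 = 8 hours
Minute difference: 24 - 31 = -7 minutes
Total minutes: 473
Complete hours: 473 / 60 = 7 (remainder 53)

7


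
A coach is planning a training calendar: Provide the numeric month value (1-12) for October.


Calendar month order:
9. September
10. October <--
11. November
October is month number 10

10


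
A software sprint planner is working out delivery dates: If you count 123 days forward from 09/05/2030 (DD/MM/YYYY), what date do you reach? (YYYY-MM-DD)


Start: 2030-05-09
Adding 123 days
Days remaining in May: 22
After May: 101 days still to add
June 2030: 30 days, 71 remaining
July 2030: 31 days, 40 remaining
August 2030: 31 days, 9 remaining
September 2030 has 30 days, need 9
Result: 2030-09-09

2030-09-09


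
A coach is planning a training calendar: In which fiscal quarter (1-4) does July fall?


Month: July (month 7)
Q1: January-March (months 1-3)
Q2: April-June (months 4-6)
Q3: July-September (months 7-9)
Q4: October-December (months 10-12)
Month 7 falls in Q3

3


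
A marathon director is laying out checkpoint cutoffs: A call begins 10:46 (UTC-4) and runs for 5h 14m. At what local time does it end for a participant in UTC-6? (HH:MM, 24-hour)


Start: 10:46 in UTC-4
Step 1 - add duration:
  minutes: 46 + 14 = 60 (carry 1h)
  hours: 10 + 5 + 1 = 16
  end in UTC-4: 16:00
Step 2 - convert UTC-4 -> UTC-6:
  offset difference: -6 - (-4) = -2 hours
  16 + (-2) = 14 -> mod 24 = 14
Result: 14:00 in UTC-6

14:00


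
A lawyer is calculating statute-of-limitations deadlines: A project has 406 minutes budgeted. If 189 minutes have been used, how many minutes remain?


Total budget: 406 minutes
Time used: 189 minutes
Remaining: 406 - 189 = 217 minutes
Percent used: 46.6%
Percent remaining: 53.4%

217


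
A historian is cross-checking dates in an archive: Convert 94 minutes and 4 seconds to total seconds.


Minutes: 94
Extra seconds: 4
Seconds per minute: 60
Minutes to seconds: 94 x 60 = 5640
Total: 5640 + 4 = 5644

5644


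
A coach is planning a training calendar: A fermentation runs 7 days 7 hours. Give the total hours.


Days: 7
Extra hours: 7
Hours per day: 24
Days to hours: 7 x 24 = 168
Total: 168 + 7 = 175

175


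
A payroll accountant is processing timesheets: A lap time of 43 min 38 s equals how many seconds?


Minutes: 43
Seconds: 38
Convert minutes to seconds: 43 x 60 = 2580
Add remaining seconds: 2580 + 38 = 2618

2618


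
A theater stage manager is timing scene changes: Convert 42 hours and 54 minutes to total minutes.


Hours: 42
Extra minutes: 54
Minutes per hour: 60
Hours to minutes: 42 x 60 = 2520
Total: 2520 + 54 = 2574

2574


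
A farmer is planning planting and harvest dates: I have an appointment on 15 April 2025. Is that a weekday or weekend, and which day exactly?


Date: 2025-04-15
January 1, 2025 is a Wednesday
Day of year: 105
Offset from Jan 1: 104 days
104 mod 7 = 6
Result: Tuesday

Tuesday


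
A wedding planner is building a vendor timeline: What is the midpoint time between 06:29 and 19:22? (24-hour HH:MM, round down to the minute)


Start time: 06:29 = 389 minutes from midnight
End time: 19:22 = 1162 minutes from midnight
Sum: 389 + 1162 = 1551
Midpoint: 1551 / 2 = 775 minutes
Convert: 775 / 60 = 12 hours, 55 minutes
Result: 12:55

12:55


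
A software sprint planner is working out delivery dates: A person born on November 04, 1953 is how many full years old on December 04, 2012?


Birth: 1953-11-04
Reference: 2012-12-04
Year difference: 2012 - 1953 = 59
Has birthday (11-04) occurred by 12-04? Yes
Age in full years: 59

59


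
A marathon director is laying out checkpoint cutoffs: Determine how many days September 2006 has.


Month: September
Year: 2006
September is a 30-day month
Total: 30 days

30


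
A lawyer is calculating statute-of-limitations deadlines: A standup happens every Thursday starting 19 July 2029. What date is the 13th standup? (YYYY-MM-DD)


First occurrence: 2029-07-19 (occurrence 1)
Each occurrence is 7 days after the previous.
Occurrence 13 is 12 weeks after the first.
12 weeks = 84 days
2029-07-19 + 84 days = 2029-10-11

2029-10-11


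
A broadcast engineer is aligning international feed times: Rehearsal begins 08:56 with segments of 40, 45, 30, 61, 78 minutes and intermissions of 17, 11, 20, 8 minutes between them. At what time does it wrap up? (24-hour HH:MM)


Start: 08:56 = 536 min from midnight
  after task 1 (40 min): 09:36
  after break (17 min): 09:53
  after task 2 (45 min): 10:38
  after break (11 min): 10:49
  after task 3 (30 min): 11:19
  after break (20 min): 11:39
  after task 4 (61 min): 12:40
  after break (8 min): 12:48
  after task 5 (78 min): 14:06
Total elapsed: 310 minutes
End time: 14:06

14:06


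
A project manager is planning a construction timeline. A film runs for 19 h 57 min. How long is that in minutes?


Hours: 19
Minutes: 57
Convert hours to minutes: 19 x 60 = 1140
Add remaining minutes: 1140 + 57 = 1197

1197


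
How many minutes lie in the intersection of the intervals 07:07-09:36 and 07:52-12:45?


Interval A: [427, 576] minutes from midnight
Interval B: [472, 765] minutes from midnight
Overlap start = max(427, 472) = 472
Overlap end = min(576, 765) = 576
Overlap = 576 - 472 = 104 minutes

104


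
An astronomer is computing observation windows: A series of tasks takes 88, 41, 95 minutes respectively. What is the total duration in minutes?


Durations: 88, 41, 95
Running sum: 88
+ 41 = 129
+ 95 = 224
Total duration: 224 minutes
That is 3 hours and 44 minutes

224


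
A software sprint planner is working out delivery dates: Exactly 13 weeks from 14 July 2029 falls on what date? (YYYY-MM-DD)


Start: 2029-07-14
Weeks to add: 13
Convert to days: 13 x 7 = 91 days
Add 91 days to 2029-07-14
Result: 2029-10-13

2029-10-13


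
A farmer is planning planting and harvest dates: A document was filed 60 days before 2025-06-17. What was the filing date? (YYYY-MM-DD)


Start: 2025-06-17
Subtracting 60 days
Days already passed in June: 17
After going back through June: 43 more days to subtract
May 2025: 31 days, 12 remaining
April 2025 has 30 days, need 12
Result: 2025-04-18

2025-04-18


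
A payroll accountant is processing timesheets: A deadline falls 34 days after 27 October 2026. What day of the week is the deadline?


Start: 2026-10-27 (Tuesday)
Step 1 - find target date: add 34 days
  2026-10-27 + 34 days = 2026-11-30
Step 2 - day of week:
  34 mod 7 = 6
  Tuesday + 6 days -> Monday
Result: Monday (2026-11-30)

Monday


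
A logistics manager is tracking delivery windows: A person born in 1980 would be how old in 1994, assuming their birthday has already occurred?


Birth year: 1980
Current year: 1994
Age = current year - birth year
Age = 1994 - 1980 = 14

14


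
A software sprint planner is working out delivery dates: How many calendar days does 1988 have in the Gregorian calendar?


Year: 1988
Check leap year rules:
Divisible by 4? Yes
Divisible by 100? No
1988 is a leap year
Days: 366

366


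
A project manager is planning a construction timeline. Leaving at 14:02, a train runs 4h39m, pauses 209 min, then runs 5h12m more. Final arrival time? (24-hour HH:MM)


Depart: 14:02
Leg 1: +279 min -> 18:41
Layover: +209 min -> 22:10
Leg 2: +312 min -> 03:22
Total travel: 800 minutes = 13h 20m
Arrival: 03:22

03:22


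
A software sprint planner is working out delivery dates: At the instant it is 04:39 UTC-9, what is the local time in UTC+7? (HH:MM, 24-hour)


Local time: 04:39 at UTC-9 (offset -9h)
Target zone: UTC+7 (offset 7h)
Difference: 7 - (-9) = 16 hours
Calculation: 4 + (16) = 20
Result: 20:39

20:39


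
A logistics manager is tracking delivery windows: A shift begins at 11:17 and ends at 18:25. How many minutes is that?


Start time: 11:17 = 677 minutes from midnight
End time: 18:25 = 1105 minutes from midnight
Difference: 1105 - 677 = 428 minutes
That is 7 hours and 8 minutes

428


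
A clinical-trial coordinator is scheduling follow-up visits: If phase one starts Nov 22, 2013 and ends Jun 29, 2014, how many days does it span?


Start date: 2013-11-22
End date: 2014-06-29
Nov 2013: +9 days
Dec 2013: +31 days
Jan 2014: +31 days
... (5 more months)
Total: 219 days

219


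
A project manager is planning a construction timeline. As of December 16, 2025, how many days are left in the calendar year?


Start: December 16, 2025
End: December 31, 2025
Days left in December: 15
Total: 15 days

15


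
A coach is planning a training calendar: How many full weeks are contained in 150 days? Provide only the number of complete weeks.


Total days: 150
Days per week: 7
Division: 150 / 7 = 21 remainder 3
Complete weeks: 21
Remaining days: 3

21


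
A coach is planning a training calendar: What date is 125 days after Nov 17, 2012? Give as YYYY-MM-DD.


Start: 2012-11-17
Adding 125 days
Days remaining in November: 13
After November: 112 days still to add
December 2012: 31 days, 81 remaining
January 2013: 31 days, 50 remaining
February 2013: 28 days, 22 remaining
March 2013 has 31 days, need 22
Result: 2013-03-22

2013-03-22


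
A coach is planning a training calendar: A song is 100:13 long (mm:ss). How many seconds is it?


Minutes: 100
Extra seconds: 13
Seconds per minute: 60
Minutes to seconds: 100 x 60 = 6000
Total: 6000 + 13 = 6013

6013


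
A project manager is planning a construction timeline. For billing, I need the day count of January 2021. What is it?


Month: January
Year: 2021
January is a 31-day month
Total: 31 days

31


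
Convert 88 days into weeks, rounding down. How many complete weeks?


Total days: 88
Days per week: 7
Division: 88 / 7 = 12 remainder 4
Complete weeks: 12
Remaining days: 4

12


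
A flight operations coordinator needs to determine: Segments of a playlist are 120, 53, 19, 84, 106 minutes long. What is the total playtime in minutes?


Durations: 120, 53, 19, 84, 106
Running sum: 120
+ 53 = 173
+ 19 = 192
+ 84 = 276
+ 106 = 382
Total duration: 382 minutes
That is 6 hours and 22 minutes

382


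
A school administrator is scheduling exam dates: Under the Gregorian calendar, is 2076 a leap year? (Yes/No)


Year: 2076
Divisible by 4? 2076 / 4 = 519.0 -> Yes
Divisible by 100? 2076 / 100 = 20.76 -> No
Divisible by 4 but not 100, so it IS a leap year

Yes


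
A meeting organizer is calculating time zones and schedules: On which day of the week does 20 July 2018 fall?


Date: 2018-07-20
January 1, 2018 is a Monday
Day of year: 201
Offset from Jan 1: 200 days
200 mod 7 = 4
Result: Friday

Friday


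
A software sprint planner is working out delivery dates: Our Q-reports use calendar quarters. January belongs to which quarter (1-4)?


Month: January (month 1)
Q1: January-March (months 1-3)
Q2: April-June (months 4-6)
Q3: July-September (months 7-9)
Q4: October-December (months 10-12)
Month 1 falls in Q1

1


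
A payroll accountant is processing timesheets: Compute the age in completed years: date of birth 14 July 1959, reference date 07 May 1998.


Birth: 1959-07-14
Reference: 1998-05-07
Year difference: 1998 - 1959 = 39
Has birthday (07-14) occurred by 05-07? No
Birthday not yet reached this year -> subtract 1
Age in full years: 38

38


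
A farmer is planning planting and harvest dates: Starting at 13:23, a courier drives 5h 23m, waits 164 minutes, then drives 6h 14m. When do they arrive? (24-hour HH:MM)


Depart: 13:23
Leg 1: +323 min -> 18:46
Layover: +164 min -> 21:30
Leg 2: +374 min -> 03:44
Total travel: 861 minutes = 14h 21m
Arrival: 03:44

03:44


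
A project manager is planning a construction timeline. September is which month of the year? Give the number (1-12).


Calendar month order:
8. August
9. September <--
10. October
September is month number 9

9


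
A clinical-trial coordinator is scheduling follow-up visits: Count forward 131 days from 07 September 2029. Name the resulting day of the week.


Start: 2029-09-07 (Friday)
Step 1 - find target date: add 131 days
  2029-09-07 + 131 days = 2030-01-16
Step 2 - day of week:
  131 mod 7 = 5
  Friday + 5 days -> Wednesday
Result: Wednesday (2030-01-16)

Wednesday


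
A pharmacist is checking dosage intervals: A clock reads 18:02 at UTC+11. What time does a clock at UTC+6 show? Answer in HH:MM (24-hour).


Local time: 18:02 at UTC+11 (offset 11h)
Target zone: UTC+6 (offset 6h)
Difference: 6 - (11) = -5 hours
Calculation: 18 + (-5) = 13
Result: 13:02

13:02


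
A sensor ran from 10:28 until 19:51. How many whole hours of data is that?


Start: 10:28
End: 19:51
Hour difference: 19 - 10 = 9 hours
Minute difference: 51 - 28 = 23 minutes
Total minutes: 563
Complete hours: 563 / 60 = 9 (remainder 23)

9


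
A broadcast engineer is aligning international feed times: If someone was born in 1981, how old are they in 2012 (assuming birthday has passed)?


Birth year: 1981
Current year: 2012
Age = current year - birth year
Age = 2012 - 1981 = 31

31


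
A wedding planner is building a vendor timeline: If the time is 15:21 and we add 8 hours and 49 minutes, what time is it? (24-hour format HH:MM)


Start time: 15:21
Adding: 8 hours 49 minutes
Minutes: 21 + 49 = 70
Minute overflow: 70 >= 60, so carry 1 hour, minutes = 10
Hours: 15 + 8 + 1 = 24
Hour wraparound: 24 mod 24 = 0
Result: 00:10

00:10


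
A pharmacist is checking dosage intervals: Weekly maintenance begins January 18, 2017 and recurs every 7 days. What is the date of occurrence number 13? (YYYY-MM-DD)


First occurrence: 2017-01-18 (occurrence 1)
Each occurrence is 7 days after the previous.
Occurrence 13 is 12 weeks after the first.
12 weeks = 84 days
2017-01-18 + 84 days = 2017-04-12

2017-04-12


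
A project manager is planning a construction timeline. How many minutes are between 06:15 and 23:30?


Start time: 06:15 = 375 minutes from midnight
End time: 23:30 = 1410 minutes from midnight
Difference: 1410 - 375 = 1035 minutes
That is 17 hours and 15 minutes

1035


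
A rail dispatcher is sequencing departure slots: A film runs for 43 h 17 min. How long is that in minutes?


Hours: 43
Minutes: 17
Convert hours to minutes: 43 x 60 = 2580
Add remaining minutes: 2580 + 17 = 2597

2597


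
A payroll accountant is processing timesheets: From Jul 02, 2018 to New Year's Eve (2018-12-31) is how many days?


Start: July 02, 2018
End: December 31, 2018
Days left in July: 29
August: 31
September: 30
October: 31
November: 30
... plus remaining months
Sum of remaining months: 153
Total: 29 + 153 = 182

182


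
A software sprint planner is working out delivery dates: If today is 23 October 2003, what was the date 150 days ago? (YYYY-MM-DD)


Start: 2003-10-23
Subtracting 150 days
Days already passed in October: 23
After going back through October: 127 more days to subtract
September 2003: 30 days, 97 remaining
August 2003: 31 days, 66 remaining
July 2003: 31 days, 35 remaining
June 2003: 30 days, 5 remaining
Result: 2003-05-26

2003-05-26


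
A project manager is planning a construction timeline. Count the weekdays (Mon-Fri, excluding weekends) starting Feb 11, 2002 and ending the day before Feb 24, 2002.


Start: 2002-02-11 (Monday)
End (exclusive): 2002-02-24 (Sunday)
Total calendar days: 13
Full weeks: 13 // 7 = 1 -> 5 weekdays
Remaining 6 days starting on Monday:
  Mon(w), Tue(w), Wed(w), Thu(w), Fri(w), Sat(-) -> 5 weekdays
Total business days: 5 + 5 = 10

10


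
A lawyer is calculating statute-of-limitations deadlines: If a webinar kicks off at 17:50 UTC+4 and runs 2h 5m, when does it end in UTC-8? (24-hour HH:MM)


Start: 17:50 in UTC+4
Step 1 - add duration:
  minutes: 50 + 5 = 55
  hours: 17 + 2 + 0 = 19
  end in UTC+4: 19:55
Step 2 - convert UTC+4 -> UTC-8:
  offset difference: -8 - (4) = -12 hours
  19 + (-12) = 7 -> mod 24 = 7
Result: 07:55 in UTC-8

07:55


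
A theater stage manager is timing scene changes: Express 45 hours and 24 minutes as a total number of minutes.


Hours: 45
Extra minutes: 24
Minutes per hour: 60
Hours to minutes: 45 x 60 = 2700
Total: 2700 + 24 = 2724

2724


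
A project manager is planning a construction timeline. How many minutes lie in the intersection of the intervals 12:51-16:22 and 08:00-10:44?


Interval A: [771, 982] minutes from midnight
Interval B: [480, 644] minutes from midnight
Overlap start = max(771, 480) = 771
Overlap end = min(982, 644) = 644
End <= start, so the intervals do not overlap: 0 minutes

0


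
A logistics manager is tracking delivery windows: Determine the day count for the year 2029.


Year: 2029
Check leap year rules:
Divisible by 4? No
2029 is not a leap year
Days: 365

365


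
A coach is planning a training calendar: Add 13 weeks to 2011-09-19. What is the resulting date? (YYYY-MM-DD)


Start: 2011-09-19
Weeks to add: 13
Convert to days: 13 x 7 = 91 days
Add 91 days to 2011-09-19
Result: 2011-12-19

2011-12-19


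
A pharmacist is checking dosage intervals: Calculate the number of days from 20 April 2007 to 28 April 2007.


Start date: 2007-04-20
End date: 2007-04-28
Apr 2007: +8 days
Total: 8 days

8


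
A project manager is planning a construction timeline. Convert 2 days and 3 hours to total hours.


Days: 2
Extra hours: 3
Hours per day: 24
Days to hours: 2 x 24 = 48
Total: 48 + 3 = 51

51


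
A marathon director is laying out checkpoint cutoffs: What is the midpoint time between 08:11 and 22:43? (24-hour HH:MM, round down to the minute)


Start time: 08:11 = 491 minutes from midnight
End time: 22:43 = 1363 minutes from midnight
Sum: 491 + 1363 = 1854
Midpoint: 1854 / 2 = 927 minutes
Convert: 927 / 60 = 15 hours, 27 minutes
Result: 15:27

15:27


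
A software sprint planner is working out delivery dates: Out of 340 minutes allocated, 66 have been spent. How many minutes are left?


Total budget: 340 minutes
Time used: 66 minutes
Remaining: 340 - 66 = 274 minutes
Percent used: 19.4%
Percent remaining: 80.6%

274


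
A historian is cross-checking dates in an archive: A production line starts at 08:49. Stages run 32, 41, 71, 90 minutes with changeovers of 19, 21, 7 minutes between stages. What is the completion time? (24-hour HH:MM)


Start: 08:49 = 529 min from midnight
  after task 1 (32 min): 09:21
  after break (19 min): 09:40
  after task 2 (41 min): 10:21
  after break (21 min): 10:42
  after task 3 (71 min): 11:53
  after break (7 min): 12:00
  after task 4 (90 min): 13:30
Total elapsed: 281 minutes
End time: 13:30

13:30


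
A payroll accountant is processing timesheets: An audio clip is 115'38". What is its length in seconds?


Minutes: 115
Seconds: 38
Convert minutes to seconds: 115 x 60 = 6900
Add remaining seconds: 6900 + 38 = 6938

6938


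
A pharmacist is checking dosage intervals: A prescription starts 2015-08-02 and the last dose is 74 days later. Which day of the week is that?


Start: 2015-08-02 (Sunday)
Step 1 - find target date: add 74 days
  2015-08-02 + 74 days = 2015-10-15
Step 2 - day of week:
  74 mod 7 = 4
  Sunday + 4 days -> Thursday
Result: Thursday (2015-10-15)

Thursday


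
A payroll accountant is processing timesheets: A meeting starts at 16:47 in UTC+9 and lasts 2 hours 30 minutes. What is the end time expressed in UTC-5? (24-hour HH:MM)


Start: 16:47 in UTC+9
Step 1 - add duration:
  minutes: 47 + 30 = 77 (carry 1h)
  hours: 16 + 2 + 1 = 19
  end in UTC+9: 19:17
Step 2 - convert UTC+9 -> UTC-5:
  offset difference: -5 - (9) = -14 hours
  19 + (-14) = 5 -> mod 24 = 5
Result: 05:17 in UTC-5

05:17


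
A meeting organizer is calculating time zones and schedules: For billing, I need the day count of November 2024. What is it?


Month: November
Year: 2024
November is a 30-day month
Total: 30 days

30


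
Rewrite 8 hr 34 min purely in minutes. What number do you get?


Hours: 8
Extra minutes: 34
Minutes per hour: 60
Hours to minutes: 8 x 60 = 480
Total: 480 + 34 = 514

514


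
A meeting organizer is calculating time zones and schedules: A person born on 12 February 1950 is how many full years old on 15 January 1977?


Birth: 1950-02-12
Reference: 1977-01-15
Year difference: 1977 - 1950 = 27
Has birthday (02-12) occurred by 01-15? No
Birthday not yet reached this year -> subtract 1
Age in full years: 26

26


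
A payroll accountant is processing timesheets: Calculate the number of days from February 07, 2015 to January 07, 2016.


Start date: 2015-02-07
End date: 2016-01-07
Feb 2015: +22 days
Mar 2015: +31 days
Apr 2015: +30 days
... (9 more months)
Total: 334 days

334


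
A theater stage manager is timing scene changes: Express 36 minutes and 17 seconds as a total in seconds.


Minutes: 36
Seconds: 17
Convert minutes to seconds: 36 x 60 = 2160
Add remaining seconds: 2160 + 17 = 2177

2177


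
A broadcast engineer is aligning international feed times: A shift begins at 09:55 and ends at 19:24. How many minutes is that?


Start time: 09:55 = 595 minutes from midnight
End time: 19:24 = 1164 minutes from midnight
Difference: 1164 - 595 = 569 minutes
That is 9 hours and 29 minutes

569


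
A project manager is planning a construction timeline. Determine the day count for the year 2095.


Year: 2095
Check leap year rules:
Divisible by 4? No
2095 is not a leap year
Days: 365

365


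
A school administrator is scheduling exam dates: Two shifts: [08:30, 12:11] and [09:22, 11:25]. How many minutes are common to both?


Interval A: [510, 731] minutes from midnight
Interval B: [562, 685] minutes from midnight
Overlap start = max(510, 562) = 562
Overlap end = min(731, 685) = 685
Overlap = 685 - 562 = 123 minutes

123


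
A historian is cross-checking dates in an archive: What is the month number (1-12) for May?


Calendar month order:
4. April
5. May <--
6. June
May is month number 5

5


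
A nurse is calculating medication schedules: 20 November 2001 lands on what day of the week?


Date: 2001-11-20
January 1, 2001 is a Monday
Day of year: 324
Offset from Jan 1: 323 days
323 mod 7 = 1
Result: Tuesday

Tuesday


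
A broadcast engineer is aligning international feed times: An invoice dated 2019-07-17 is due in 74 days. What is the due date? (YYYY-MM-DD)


Start: 2019-07-17
Adding 74 days
Days remaining in July: 14
After July: 60 days still to add
August 2019: 31 days, 29 remaining
September 2019 has 30 days, need 29
Result: 2019-09-29

2019-09-29


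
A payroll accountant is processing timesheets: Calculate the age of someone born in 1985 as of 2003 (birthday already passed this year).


Birth year: 1985
Current year: 2003
Age = current year - birth year
Age = 2003 - 1985 = 18

18


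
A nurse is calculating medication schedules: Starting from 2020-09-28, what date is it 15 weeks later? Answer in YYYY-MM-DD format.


Start: 2020-09-28
Weeks to add: 15
Convert to days: 15 x 7 = 105 days
Add 105 days to 2020-09-28
Result: 2021-01-11

2021-01-11


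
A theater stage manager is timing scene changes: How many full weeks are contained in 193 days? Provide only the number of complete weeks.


Total days: 193
Days per week: 7
Division: 193 / 7 = 27 remainder 4
Complete weeks: 27
Remaining days: 4

27


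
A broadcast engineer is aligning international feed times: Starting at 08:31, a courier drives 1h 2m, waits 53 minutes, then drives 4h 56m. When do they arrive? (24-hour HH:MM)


Depart: 08:31
Leg 1: +62 min -> 09:33
Layover: +53 min -> 10:26
Leg 2: +296 min -> 15:22
Total travel: 411 minutes = 6h 51m
Arrival: 15:22

15:22


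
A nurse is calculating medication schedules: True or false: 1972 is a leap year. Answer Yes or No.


Year: 1972
Divisible by 4? 1972 / 4 = 493.0 -> Yes
Divisible by 100? 1972 / 100 = 19.72 -> No
Divisible by 4 but not 100, so it IS a leap year

Yes


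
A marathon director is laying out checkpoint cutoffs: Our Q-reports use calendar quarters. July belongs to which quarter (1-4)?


Month: July (month 7)
Q1: January-March (months 1-3)
Q2: April-June (months 4-6)
Q3: July-September (months 7-9)
Q4: October-December (months 10-12)
Month 7 falls in Q3

3


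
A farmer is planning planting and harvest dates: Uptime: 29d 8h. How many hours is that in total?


Days: 29
Extra hours: 8
Hours per day: 24
Days to hours: 29 x 24 = 696
Total: 696 + 8 = 704

704


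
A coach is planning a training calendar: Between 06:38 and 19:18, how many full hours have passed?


Start: 06:38
End: 19:18
Hour difference: 19 - 6 = 13 hours
Minute difference: 18 - 38 = -20 minutes
Total minutes: 760
Complete hours: 760 / 60 = 12 (remainder 40)

12


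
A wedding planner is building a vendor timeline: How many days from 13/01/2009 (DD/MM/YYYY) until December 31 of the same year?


Start: January 13, 2009
End: December 31, 2009
Days left in January: 18
February: 28
March: 31
April: 30
May: 31
... plus remaining months
Sum of remaining months: 334
Total: 18 + 334 = 352

352


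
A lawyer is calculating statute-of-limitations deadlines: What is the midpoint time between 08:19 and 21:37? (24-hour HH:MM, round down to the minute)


Start time: 08:19 = 499 minutes from midnight
End time: 21:37 = 1297 minutes from midnight
Sum: 499 + 1297 = 1796
Midpoint: 1796 / 2 = 898 minutes
Convert: 898 / 60 = 14 hours, 58 minutes
Result: 14:58

14:58


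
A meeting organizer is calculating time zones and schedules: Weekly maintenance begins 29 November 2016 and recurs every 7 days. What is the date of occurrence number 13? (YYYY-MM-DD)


First occurrence: 2016-11-29 (occurrence 1)
Each occurrence is 7 days after the previous.
Occurrence 13 is 12 weeks after the first.
12 weeks = 84 days
2016-11-29 + 84 days = 2017-02-21

2017-02-21


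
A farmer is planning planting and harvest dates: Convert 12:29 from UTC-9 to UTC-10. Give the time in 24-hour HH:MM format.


Local time: 12:29 at UTC-9 (offset -9h)
Target zone: UTC-10 (offset -10h)
Difference: -10 - (-9) = -1 hours
Calculation: 12 + (-1) = 11
Result: 11:29

11:29


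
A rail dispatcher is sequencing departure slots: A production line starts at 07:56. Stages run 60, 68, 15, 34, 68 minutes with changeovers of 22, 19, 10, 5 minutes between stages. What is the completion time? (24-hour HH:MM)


Start: 07:56 = 476 min from midnight
  after task 1 (60 min): 08:56
  after break (22 min): 09:18
  after task 2 (68 min): 10:26
  after break (19 min): 10:45
  after task 3 (15 min): 11:00
  after break (10 min): 11:10
  after task 4 (34 min): 11:44
  after break (5 min): 11:49
  after task 5 (68 min): 12:57
Total elapsed: 301 minutes
End time: 12:57

12:57


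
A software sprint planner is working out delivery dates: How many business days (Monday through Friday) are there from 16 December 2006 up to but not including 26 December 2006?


Start: 2006-12-16 (Saturday)
End (exclusive): 2006-12-26 (Tuesday)
Total calendar days: 10
Full weeks: 10 // 7 = 1 -> 5 weekdays
Remaining 3 days starting on Saturday:
  Sat(-), Sun(-), Mon(w) -> 1 weekdays
Total business days: 5 + 1 = 6

6


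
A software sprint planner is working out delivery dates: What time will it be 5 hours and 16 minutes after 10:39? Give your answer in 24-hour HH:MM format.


Start time: 10:39
Adding: 5 hours 16 minutes
Minutes: 39 + 16 = 55
Hours: 10 + 5 + 0 = 15
Result: 15:55

15:55


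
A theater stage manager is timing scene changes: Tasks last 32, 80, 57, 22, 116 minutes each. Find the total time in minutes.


Durations: 32, 80, 57, 22, 116
Running sum: 32
+ 80 = 112
+ 57 = 169
+ 22 = 191
+ 116 = 307
Total duration: 307 minutes
That is 5 hours and 7 minutes

307


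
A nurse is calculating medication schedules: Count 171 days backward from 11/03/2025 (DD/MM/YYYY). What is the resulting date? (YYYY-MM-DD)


Start: 2025-03-11
Subtracting 171 days
Days already passed in March: 11
After going back through March: 160 more days to subtract
February 2025: 28 days, 132 remaining
January 2025: 31 days, 101 remaining
December 2024: 31 days, 70 remaining
November 2024: 30 days, 40 remaining
Result: 2024-09-21

2024-09-21


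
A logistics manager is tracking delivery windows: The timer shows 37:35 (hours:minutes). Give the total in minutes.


Hours: 37
Minutes: 35
Convert hours to minutes: 37 x 60 = 2220
Add remaining minutes: 2220 + 35 = 2255

2255


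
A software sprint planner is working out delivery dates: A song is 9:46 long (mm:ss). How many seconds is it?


Minutes: 9
Extra seconds: 46
Seconds per minute: 60
Minutes to seconds: 9 x 60 = 540
Total: 540 + 46 = 586

586


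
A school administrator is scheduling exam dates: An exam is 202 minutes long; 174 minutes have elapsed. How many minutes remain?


Total budget: 202 minutes
Time used: 174 minutes
Remaining: 202 - 174 = 28 minutes
Percent used: 86.1%
Percent remaining: 13.9%

28


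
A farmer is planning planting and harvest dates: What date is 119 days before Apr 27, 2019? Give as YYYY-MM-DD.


Start: 2019-04-27
Subtracting 119 days
Days already passed in April: 27
After going back through April: 92 more days to subtract
March 2019: 31 days, 61 remaining
February 2019: 28 days, 33 remaining
January 2019: 31 days, 2 remaining
December 2018 has 31 days, need 2
Result: 2018-12-29

2018-12-29


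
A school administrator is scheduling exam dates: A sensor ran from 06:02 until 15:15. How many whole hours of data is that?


Start: 06:02
End: 15:15
Hour difference: 15 - 6 = 9 hours
Minute difference: 15 - 2 = 13 minutes
Total minutes: 553
Complete hours: 553 / 60 = 9 (remainder 13)

9


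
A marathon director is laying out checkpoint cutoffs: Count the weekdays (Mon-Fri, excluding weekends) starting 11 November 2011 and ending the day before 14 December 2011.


Start: 2011-11-11 (Friday)
End (exclusive): 2011-12-14 (Wednesday)
Total calendar days: 33
Full weeks: 33 // 7 = 4 -> 20 weekdays
Remaining 5 days starting on Friday:
  Fri(w), Sat(-), Sun(-), Mon(w), Tue(w) -> 3 weekdays
Total business days: 20 + 3 = 23

23


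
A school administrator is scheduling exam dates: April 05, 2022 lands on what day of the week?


Date: 2022-04-05
January 1, 2022 is a Saturday
Day of year: 95
Offset from Jan 1: 94 days
94 mod 7 = 3
Result: Tuesday

Tuesday


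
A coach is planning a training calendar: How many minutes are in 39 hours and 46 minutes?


Hours: 39
Minutes: 46
Convert hours to minutes: 39 x 60 = 2340
Add remaining minutes: 2340 + 46 = 2386

2386


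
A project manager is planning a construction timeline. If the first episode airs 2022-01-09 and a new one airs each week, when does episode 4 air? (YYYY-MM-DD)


First occurrence: 2022-01-09 (occurrence 1)
Each occurrence is 7 days after the previous.
Occurrence 4 is 3 weeks after the first.
3 weeks = 21 days
2022-01-09 + 21 days = 2022-01-30

2022-01-30


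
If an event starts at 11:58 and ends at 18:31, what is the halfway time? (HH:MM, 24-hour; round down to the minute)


Start time: 11:58 = 718 minutes from midnight
End time: 18:31 = 1111 minutes from midnight
Sum: 718 + 1111 = 1829
Midpoint: 1829 / 2 = 914 minutes
Convert: 914 / 60 = 15 hours, 14 minutes
Result: 15:14

15:14


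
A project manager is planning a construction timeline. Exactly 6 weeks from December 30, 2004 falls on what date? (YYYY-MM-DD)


Start: 2004-12-30
Weeks to add: 6
Convert to days: 6 x 7 = 42 days
Add 42 days to 2004-12-30
Result: 2005-02-10

2005-02-10
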